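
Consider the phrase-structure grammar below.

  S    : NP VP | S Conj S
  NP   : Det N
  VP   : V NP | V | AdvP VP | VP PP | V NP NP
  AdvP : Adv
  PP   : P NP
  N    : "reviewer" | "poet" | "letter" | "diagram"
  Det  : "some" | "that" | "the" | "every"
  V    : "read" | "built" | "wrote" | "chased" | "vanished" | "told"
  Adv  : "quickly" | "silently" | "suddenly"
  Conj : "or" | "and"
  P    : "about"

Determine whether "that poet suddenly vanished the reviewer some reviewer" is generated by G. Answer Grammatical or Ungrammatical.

[S [NP [Det that] [N poet]] [VP [AdvP [Adv suddenly]] [VP [V vanished] [NP [Det the] [N reviewer]] [NP [Det some] [N reviewer]]]]]
The bracketing above is licensed at every node by one of the given productions, with S at the root.

Grammatical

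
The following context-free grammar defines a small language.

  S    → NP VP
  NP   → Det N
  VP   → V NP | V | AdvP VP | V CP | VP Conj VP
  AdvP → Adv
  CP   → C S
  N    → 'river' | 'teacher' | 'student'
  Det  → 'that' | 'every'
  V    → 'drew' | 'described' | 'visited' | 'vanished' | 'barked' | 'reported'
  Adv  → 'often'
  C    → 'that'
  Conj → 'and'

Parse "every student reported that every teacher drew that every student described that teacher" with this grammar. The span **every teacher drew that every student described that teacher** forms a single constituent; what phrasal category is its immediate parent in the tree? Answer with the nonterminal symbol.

S
  NP
    Det: every
    N: student
  VP
    V: reported
    CP
      C: that
      S
        NP
          Det: every
          N: teacher
        VP
          V: drew
          CP
            C: that
            S
              NP
                Det: every
                N: student
              VP
                V: described
                NP
                  Det: that
                  N: teacher
The span 'every teacher drew that every student described that teacher' is the S node built by S → NP VP.
Its mother is the CP built by CP → C S.

CP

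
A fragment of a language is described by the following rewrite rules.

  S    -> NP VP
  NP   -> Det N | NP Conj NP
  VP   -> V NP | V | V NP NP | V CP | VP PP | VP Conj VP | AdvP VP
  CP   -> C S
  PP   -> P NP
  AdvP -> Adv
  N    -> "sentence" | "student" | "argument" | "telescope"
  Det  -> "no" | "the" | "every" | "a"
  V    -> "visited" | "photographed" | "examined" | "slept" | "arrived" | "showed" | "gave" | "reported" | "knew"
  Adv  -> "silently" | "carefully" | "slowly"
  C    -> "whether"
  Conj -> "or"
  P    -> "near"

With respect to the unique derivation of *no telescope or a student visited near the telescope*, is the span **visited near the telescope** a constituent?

Yes

[S [NP [NP [Det no] [N telescope]] [Conj or] [NP [Det a] [N student]]] [VP [VP [V visited]] [PP [P near] [NP [Det the] [N telescope]]]]]
The words 'visited near the telescope' are exhaustively dominated by a single VP node (built by VP → VP PP), so they form a constituent.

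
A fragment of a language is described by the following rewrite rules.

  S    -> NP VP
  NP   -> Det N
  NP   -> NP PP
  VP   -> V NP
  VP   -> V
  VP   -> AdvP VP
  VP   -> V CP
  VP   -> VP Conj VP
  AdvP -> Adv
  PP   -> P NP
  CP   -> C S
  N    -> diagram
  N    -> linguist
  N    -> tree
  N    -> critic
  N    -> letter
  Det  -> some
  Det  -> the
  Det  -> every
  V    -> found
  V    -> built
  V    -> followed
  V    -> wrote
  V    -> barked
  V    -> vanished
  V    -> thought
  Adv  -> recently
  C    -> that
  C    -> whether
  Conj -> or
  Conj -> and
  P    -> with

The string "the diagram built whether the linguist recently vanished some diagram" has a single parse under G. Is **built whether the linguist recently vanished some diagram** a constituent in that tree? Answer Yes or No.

[S [NP [Det the] [N diagram]] [VP [V built] [CP [C whether] [S [NP [Det the] [N linguist]] [VP [AdvP [Adv recently]] [VP [V vanished] [NP [Det some] [N diagram]]]]]]]]
The words 'built whether the linguist recently vanished some diagram' are exhaustively dominated by a single VP node (built by VP → V CP), so they form a constituent.

Yes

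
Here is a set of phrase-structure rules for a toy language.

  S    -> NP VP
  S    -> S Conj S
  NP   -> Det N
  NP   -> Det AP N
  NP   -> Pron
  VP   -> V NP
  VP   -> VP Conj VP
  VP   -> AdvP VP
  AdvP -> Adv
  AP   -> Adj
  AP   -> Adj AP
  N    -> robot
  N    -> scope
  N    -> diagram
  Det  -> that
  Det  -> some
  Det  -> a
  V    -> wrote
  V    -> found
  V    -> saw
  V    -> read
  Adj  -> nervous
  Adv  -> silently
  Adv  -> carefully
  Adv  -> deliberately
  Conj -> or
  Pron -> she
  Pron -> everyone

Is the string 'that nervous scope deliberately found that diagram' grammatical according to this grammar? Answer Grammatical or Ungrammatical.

Grammatical

[S [NP [Det that] [AP [Adj nervous]] [N scope]] [VP [AdvP [Adv deliberately]] [VP [V found] [NP [Det that] [N diagram]]]]]
The bracketing above is licensed at every node by one of the given productions, with S at the root.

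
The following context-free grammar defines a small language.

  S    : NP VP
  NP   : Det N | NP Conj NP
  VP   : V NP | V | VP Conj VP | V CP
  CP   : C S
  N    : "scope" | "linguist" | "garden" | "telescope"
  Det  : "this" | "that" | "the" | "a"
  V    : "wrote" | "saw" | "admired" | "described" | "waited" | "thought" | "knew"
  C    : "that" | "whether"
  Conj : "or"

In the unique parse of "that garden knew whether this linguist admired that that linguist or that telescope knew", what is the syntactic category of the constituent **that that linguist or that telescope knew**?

CP

S
  NP
    Det: that
    N: garden
  VP
    V: knew
    CP
      C: whether
      S
        NP
          Det: this
          N: linguist
        VP
          V: admired
          CP
            C: that
            S
              NP
                NP
                  Det: that
                  N: linguist
                Conj: or
                NP
                  Det: that
                  N: telescope
              VP
                V: knew
The span 'that that linguist or that telescope knew' is the CP node built by CP → C S.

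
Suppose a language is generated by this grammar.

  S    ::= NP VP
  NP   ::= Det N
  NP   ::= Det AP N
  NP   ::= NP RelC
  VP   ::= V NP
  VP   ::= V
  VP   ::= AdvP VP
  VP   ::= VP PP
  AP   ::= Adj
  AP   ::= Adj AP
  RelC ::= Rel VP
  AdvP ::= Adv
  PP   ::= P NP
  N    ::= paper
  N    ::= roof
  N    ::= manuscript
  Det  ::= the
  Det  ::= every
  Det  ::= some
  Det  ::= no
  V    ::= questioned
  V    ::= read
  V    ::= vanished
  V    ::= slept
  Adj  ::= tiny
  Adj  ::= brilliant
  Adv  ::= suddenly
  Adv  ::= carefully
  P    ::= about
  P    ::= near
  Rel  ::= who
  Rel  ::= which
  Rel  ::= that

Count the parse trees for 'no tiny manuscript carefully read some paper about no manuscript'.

2

The two bracketings:
[S [NP [Det no] [AP [Adj tiny]] [N manuscript]] [VP [AdvP [Adv carefully]] [VP [VP [V read] [NP [Det some] [N paper]]] [PP [P about] [NP [Det no] [N manuscript]]]]]]
[S [NP [Det no] [AP [Adj tiny]] [N manuscript]] [VP [VP [AdvP [Adv carefully]] [VP [V read] [NP [Det some] [N paper]]]] [PP [P about] [NP [Det no] [N manuscript]]]]]
The trees differ in how a recursive rule is bracketed over the same span.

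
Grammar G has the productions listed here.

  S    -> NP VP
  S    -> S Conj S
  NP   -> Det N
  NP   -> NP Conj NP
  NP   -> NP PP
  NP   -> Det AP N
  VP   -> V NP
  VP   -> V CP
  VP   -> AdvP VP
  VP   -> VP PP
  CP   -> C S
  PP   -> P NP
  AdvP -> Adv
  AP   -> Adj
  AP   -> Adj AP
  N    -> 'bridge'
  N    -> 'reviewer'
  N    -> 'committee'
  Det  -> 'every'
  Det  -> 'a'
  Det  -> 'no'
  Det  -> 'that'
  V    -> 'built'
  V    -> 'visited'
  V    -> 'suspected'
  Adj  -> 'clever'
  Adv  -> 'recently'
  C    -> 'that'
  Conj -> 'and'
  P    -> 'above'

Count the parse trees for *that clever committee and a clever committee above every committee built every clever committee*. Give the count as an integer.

The two bracketings:
[S [NP [NP [Det that] [AP [Adj clever]] [N committee]] [Conj and] [NP [NP [Det a] [AP [Adj clever]] [N committee]] [PP [P above] [NP [Det every] [N committee]]]]] [VP [V built] [NP [Det every] [AP [Adj clever]] [N committee]]]]
[S [NP [NP [NP [Det that] [AP [Adj clever]] [N committee]] [Conj and] [NP [Det a] [AP [Adj clever]] [N committee]]] [PP [P above] [NP [Det every] [N committee]]]] [VP [V built] [NP [Det every] [AP [Adj clever]] [N committee]]]]
The trees differ in how a recursive rule is bracketed over the same span.

2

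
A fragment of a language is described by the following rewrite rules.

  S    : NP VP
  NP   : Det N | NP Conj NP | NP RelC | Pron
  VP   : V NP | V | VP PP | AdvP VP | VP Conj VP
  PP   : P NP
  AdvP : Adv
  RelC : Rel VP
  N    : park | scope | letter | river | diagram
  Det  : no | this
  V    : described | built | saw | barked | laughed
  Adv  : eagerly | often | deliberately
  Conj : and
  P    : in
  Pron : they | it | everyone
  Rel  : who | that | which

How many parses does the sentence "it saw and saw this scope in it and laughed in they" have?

Two of the 7 distinct bracketings:
[S [NP [Pron it]] [VP [VP [VP [V saw]] [Conj and] [VP [VP [VP [V saw] [NP [Det this] [N scope]]] [PP [P in] [NP [Pron it]]]] [Conj and] [VP [V laughed]]]] [PP [P in] [NP [Pron they]]]]]
[S [NP [Pron it]] [VP [VP [VP [VP [VP [V saw]] [Conj and] [VP [V saw] [NP [Det this] [N scope]]]] [PP [P in] [NP [Pron it]]]] [Conj and] [VP [V laughed]]] [PP [P in] [NP [Pron they]]]]]
The trees differ in how a recursive rule is bracketed over the same span.

7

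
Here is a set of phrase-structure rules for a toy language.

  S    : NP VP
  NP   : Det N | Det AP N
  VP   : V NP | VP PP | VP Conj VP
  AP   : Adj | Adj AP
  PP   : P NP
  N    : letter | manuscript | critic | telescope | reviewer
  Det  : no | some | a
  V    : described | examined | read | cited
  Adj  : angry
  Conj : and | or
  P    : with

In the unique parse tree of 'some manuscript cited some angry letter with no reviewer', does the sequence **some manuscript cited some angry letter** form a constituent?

No

[S [NP [Det some] [N manuscript]] [VP [VP [V cited] [NP [Det some] [AP [Adj angry]] [N letter]]] [PP [P with] [NP [Det no] [N reviewer]]]]]
The smallest constituent containing 'some manuscript cited some angry letter' is the S spanning 'some manuscript cited some angry letter with no reviewer'; no single node in the tree dominates exactly the given words.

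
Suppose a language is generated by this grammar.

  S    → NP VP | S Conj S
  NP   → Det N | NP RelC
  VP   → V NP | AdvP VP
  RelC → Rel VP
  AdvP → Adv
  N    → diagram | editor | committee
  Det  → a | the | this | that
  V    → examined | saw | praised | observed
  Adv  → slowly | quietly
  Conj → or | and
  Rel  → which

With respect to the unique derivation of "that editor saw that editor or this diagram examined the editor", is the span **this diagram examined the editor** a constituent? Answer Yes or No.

Yes

[S [S [NP [Det that] [N editor]] [VP [V saw] [NP [Det that] [N editor]]]] [Conj or] [S [NP [Det this] [N diagram]] [VP [V examined] [NP [Det the] [N editor]]]]]
The words 'this diagram examined the editor' are exhaustively dominated by a single S node (built by S → NP VP), so they form a constituent.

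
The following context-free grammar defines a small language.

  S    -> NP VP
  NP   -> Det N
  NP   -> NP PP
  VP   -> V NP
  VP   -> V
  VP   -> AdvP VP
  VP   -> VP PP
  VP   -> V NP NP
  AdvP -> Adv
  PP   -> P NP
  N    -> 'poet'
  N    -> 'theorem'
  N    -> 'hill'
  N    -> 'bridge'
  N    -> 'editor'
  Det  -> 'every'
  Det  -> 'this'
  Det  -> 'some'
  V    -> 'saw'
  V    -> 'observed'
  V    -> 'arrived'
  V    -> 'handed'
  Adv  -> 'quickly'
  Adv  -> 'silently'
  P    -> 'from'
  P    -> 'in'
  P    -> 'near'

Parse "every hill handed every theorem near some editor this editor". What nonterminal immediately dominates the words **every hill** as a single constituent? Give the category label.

NP

S
  NP
    Det: every
    N: hill
  VP
    V: handed
    NP
      NP
        Det: every
        N: theorem
      PP
        P: near
        NP
          Det: some
          N: editor
    NP
      Det: this
      N: editor
The span 'every hill' is the NP node built by NP → Det N.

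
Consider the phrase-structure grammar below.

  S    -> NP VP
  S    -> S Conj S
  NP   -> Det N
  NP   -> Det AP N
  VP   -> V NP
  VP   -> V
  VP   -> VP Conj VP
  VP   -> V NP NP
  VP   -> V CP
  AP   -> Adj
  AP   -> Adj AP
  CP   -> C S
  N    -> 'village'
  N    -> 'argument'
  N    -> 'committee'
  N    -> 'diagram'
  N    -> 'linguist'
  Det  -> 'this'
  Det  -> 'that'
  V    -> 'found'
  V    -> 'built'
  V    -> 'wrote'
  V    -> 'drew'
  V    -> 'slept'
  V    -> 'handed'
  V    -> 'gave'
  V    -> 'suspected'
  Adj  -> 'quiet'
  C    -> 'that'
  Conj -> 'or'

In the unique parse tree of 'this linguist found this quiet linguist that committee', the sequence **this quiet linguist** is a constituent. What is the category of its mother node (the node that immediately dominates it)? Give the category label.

VP

S
  NP
    Det: this
    N: linguist
  VP
    V: found
    NP
      Det: this
      AP
        Adj: quiet
      N: linguist
    NP
      Det: that
      N: committee
The span 'this quiet linguist' is the NP node built by NP → Det AP N.
Its mother is the VP built by VP → V NP NP.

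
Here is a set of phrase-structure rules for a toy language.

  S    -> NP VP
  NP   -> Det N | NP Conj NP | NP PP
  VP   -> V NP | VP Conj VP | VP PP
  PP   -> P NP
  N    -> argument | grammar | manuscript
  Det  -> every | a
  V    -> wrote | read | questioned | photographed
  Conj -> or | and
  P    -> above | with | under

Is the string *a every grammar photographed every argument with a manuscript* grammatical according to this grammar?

Ungrammatical

A Det word can never sit immediately before a Det word in any string this grammar generates, so the substring 'a every' rules out a derivation.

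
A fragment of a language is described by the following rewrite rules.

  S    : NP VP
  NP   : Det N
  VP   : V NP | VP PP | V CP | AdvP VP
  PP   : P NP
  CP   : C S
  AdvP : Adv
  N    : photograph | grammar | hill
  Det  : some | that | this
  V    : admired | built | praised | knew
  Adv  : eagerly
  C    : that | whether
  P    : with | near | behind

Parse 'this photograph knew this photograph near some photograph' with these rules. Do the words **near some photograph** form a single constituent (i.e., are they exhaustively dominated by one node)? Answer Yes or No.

Yes

[S [NP [Det this] [N photograph]] [VP [VP [V knew] [NP [Det this] [N photograph]]] [PP [P near] [NP [Det some] [N photograph]]]]]
The words 'near some photograph' are exhaustively dominated by a single PP node (built by PP → P NP), so they form a constituent.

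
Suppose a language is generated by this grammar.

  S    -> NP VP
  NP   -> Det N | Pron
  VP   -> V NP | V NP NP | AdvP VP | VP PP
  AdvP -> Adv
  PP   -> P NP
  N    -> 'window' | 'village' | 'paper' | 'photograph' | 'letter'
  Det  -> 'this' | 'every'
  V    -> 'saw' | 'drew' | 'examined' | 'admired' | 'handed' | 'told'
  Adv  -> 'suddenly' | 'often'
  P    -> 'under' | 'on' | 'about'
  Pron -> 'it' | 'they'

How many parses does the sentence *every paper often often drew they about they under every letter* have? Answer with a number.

Two of the 6 distinct bracketings:
[S [NP [Det every] [N paper]] [VP [AdvP [Adv often]] [VP [AdvP [Adv often]] [VP [VP [VP [V drew] [NP [Pron they]]] [PP [P about] [NP [Pron they]]]] [PP [P under] [NP [Det every] [N letter]]]]]]]
[S [NP [Det every] [N paper]] [VP [AdvP [Adv often]] [VP [VP [AdvP [Adv often]] [VP [VP [V drew] [NP [Pron they]]] [PP [P about] [NP [Pron they]]]]] [PP [P under] [NP [Det every] [N letter]]]]]]
The trees differ in how a recursive rule is bracketed over the same span.

6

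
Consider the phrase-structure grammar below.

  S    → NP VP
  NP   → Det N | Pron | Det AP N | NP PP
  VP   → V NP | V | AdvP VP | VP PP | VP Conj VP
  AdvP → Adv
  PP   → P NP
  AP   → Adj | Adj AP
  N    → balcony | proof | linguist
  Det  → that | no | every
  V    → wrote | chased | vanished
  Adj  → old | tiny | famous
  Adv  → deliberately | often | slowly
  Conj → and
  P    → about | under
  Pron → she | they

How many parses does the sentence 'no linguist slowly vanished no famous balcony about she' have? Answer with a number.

3

Two of the 3 distinct bracketings:
[S [NP [Det no] [N linguist]] [VP [AdvP [Adv slowly]] [VP [V vanished] [NP [NP [Det no] [AP [Adj famous]] [N balcony]] [PP [P about] [NP [Pron she]]]]]]]
[S [NP [Det no] [N linguist]] [VP [AdvP [Adv slowly]] [VP [VP [V vanished] [NP [Det no] [AP [Adj famous]] [N balcony]]] [PP [P about] [NP [Pron she]]]]]]
The difference turns on whether NP → NP PP is used at the relevant span, versus an alternative expansion of NP.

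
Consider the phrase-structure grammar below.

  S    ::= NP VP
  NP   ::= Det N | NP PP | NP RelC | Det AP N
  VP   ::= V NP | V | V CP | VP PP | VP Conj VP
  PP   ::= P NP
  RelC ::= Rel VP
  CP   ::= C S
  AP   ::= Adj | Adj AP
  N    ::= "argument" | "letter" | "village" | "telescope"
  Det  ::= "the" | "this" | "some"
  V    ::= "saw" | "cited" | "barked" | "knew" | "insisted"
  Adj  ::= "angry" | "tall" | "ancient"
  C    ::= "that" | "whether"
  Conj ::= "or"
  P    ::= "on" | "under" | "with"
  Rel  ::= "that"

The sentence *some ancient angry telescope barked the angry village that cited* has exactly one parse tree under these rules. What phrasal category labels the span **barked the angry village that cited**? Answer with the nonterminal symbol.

VP

S
  NP
    Det: some
    AP
      Adj: ancient
      AP
        Adj: angry
    N: telescope
  VP
    V: barked
    NP
      NP
        Det: the
        AP
          Adj: angry
        N: village
      RelC
        Rel: that
        VP
          V: cited
The span 'barked the angry village that cited' is the VP node built by VP → V NP.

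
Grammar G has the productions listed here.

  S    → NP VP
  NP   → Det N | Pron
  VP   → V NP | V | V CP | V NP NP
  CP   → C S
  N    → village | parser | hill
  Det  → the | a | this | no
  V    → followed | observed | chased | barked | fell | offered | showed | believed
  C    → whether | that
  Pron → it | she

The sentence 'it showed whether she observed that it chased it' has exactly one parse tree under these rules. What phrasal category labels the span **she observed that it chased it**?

S

[S [NP [Pron it]] [VP [V showed] [CP [C whether] [S [NP [Pron she]] [VP [V observed] [CP [C that] [S [NP [Pron it]] [VP [V chased] [NP [Pron it]]]]]]]]]]
The span 'she observed that it chased it' is the S node built by S → NP VP.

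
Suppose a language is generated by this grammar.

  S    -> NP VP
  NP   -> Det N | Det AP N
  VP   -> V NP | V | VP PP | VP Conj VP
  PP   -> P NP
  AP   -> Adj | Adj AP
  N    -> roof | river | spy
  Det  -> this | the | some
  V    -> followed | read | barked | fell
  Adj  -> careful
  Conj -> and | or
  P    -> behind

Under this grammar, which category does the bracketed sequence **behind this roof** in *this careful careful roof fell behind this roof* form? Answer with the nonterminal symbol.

PP

S
  NP
    Det: this
    AP
      Adj: careful
      AP
        Adj: careful
    N: roof
  VP
    VP
      V: fell
    PP
      P: behind
      NP
        Det: this
        N: roof
The span 'behind this roof' is the PP node built by PP → P NP.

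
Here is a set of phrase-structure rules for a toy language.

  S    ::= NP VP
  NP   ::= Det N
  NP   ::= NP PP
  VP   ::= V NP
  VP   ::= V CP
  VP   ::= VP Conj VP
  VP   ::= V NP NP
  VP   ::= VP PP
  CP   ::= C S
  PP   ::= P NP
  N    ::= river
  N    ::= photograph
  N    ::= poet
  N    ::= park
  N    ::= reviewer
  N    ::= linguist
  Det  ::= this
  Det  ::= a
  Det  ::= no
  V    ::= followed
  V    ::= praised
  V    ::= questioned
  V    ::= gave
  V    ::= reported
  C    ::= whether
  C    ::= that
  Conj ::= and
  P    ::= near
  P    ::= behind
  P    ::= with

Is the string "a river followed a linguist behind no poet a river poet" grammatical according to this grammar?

An N word can never sit immediately before an N word in any string this grammar generates, so the substring 'river poet' rules out a derivation.

Ungrammatical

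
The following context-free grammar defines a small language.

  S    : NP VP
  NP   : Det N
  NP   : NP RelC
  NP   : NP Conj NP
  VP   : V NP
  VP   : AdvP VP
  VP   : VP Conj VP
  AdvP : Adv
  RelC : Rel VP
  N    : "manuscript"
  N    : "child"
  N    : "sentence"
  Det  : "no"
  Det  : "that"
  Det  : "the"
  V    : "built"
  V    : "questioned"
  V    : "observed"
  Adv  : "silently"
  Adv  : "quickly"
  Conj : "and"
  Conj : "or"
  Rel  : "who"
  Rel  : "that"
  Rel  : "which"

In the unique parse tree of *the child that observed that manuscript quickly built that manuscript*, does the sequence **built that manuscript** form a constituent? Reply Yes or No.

[S [NP [NP [Det the] [N child]] [RelC [Rel that] [VP [V observed] [NP [Det that] [N manuscript]]]]] [VP [AdvP [Adv quickly]] [VP [V built] [NP [Det that] [N manuscript]]]]]
The words 'built that manuscript' are exhaustively dominated by a single VP node (built by VP → V NP), so they form a constituent.

Yes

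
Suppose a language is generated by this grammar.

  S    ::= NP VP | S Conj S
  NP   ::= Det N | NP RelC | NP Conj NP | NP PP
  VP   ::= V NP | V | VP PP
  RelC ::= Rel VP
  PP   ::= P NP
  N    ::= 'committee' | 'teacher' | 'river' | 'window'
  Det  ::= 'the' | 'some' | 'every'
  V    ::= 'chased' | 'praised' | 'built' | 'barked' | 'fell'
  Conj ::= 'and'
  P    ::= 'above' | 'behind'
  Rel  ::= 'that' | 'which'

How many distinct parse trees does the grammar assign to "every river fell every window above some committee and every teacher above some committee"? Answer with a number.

Two of the 10 distinct bracketings:
[S [NP [Det every] [N river]] [VP [V fell] [NP [NP [NP [Det every] [N window]] [PP [P above] [NP [Det some] [N committee]]]] [Conj and] [NP [NP [Det every] [N teacher]] [PP [P above] [NP [Det some] [N committee]]]]]]]
[S [NP [Det every] [N river]] [VP [V fell] [NP [NP [Det every] [N window]] [PP [P above] [NP [NP [Det some] [N committee]] [Conj and] [NP [NP [Det every] [N teacher]] [PP [P above] [NP [Det some] [N committee]]]]]]]]]
The trees differ in how a recursive rule is bracketed over the same span.

10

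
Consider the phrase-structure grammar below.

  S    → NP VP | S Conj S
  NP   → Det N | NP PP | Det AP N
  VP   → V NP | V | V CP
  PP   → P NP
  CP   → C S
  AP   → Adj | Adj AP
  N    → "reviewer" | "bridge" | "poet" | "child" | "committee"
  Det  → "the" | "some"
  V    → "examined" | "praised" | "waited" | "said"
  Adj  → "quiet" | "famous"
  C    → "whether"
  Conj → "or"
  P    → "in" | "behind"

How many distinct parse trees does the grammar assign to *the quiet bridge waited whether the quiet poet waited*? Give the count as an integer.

1

[S [NP [Det the] [AP [Adj quiet]] [N bridge]] [VP [V waited] [CP [C whether] [S [NP [Det the] [AP [Adj quiet]] [N poet]] [VP [V waited]]]]]]
No rule offers an alternative attachment or grouping for any span, so this is the only derivation.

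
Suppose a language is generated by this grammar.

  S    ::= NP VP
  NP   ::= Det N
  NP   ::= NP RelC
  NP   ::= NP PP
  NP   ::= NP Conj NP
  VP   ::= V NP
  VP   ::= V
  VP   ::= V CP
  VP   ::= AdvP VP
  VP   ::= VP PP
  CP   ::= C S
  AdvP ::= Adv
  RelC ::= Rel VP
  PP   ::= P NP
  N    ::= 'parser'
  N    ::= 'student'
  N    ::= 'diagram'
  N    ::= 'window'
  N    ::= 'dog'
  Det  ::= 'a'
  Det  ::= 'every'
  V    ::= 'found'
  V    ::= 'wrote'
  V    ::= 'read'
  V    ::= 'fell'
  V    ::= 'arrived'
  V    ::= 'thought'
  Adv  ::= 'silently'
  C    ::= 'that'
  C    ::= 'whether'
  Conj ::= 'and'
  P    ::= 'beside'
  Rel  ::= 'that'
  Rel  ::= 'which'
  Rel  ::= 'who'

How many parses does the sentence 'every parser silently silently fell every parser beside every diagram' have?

4

Two of the 4 distinct bracketings:
[S [NP [Det every] [N parser]] [VP [AdvP [Adv silently]] [VP [AdvP [Adv silently]] [VP [V fell] [NP [NP [Det every] [N parser]] [PP [P beside] [NP [Det every] [N diagram]]]]]]]]
[S [NP [Det every] [N parser]] [VP [AdvP [Adv silently]] [VP [AdvP [Adv silently]] [VP [VP [V fell] [NP [Det every] [N parser]]] [PP [P beside] [NP [Det every] [N diagram]]]]]]]
The difference turns on whether NP → NP PP is used at the relevant span, versus an alternative expansion of NP.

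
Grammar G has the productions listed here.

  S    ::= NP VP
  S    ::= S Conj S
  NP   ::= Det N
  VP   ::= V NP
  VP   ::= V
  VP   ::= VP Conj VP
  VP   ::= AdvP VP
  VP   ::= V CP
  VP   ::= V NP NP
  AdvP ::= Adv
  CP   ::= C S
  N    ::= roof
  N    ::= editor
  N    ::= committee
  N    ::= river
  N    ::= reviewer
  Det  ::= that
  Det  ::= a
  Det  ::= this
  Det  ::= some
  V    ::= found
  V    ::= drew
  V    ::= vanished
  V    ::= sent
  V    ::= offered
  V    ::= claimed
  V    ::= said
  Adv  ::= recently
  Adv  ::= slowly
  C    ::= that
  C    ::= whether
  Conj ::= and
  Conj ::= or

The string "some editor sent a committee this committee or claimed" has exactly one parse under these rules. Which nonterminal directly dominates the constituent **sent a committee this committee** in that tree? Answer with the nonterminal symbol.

S
  NP
    Det: some
    N: editor
  VP
    VP
      V: sent
      NP
        Det: a
        N: committee
      NP
        Det: this
        N: committee
    Conj: or
    VP
      V: claimed
The span 'sent a committee this committee' is the VP node built by VP → V NP NP.
Its mother is the VP built by VP → VP Conj VP.

VP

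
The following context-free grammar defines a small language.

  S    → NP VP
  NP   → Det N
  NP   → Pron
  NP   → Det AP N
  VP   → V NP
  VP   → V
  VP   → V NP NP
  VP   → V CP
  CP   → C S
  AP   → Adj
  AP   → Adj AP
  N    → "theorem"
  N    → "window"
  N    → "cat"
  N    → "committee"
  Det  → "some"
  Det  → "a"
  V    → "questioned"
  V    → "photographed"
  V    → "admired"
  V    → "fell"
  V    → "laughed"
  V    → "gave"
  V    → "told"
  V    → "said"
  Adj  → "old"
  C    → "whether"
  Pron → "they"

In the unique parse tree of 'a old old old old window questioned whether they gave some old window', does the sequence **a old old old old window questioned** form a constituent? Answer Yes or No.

[S [NP [Det a] [AP [Adj old] [AP [Adj old] [AP [Adj old] [AP [Adj old]]]]] [N window]] [VP [V questioned] [CP [C whether] [S [NP [Pron they]] [VP [V gave] [NP [Det some] [AP [Adj old]] [N window]]]]]]]
The smallest constituent containing 'a old old old old window questioned' is the S spanning 'a old old old old window questioned whether they gave some old window'; no single node in the tree dominates exactly the given words.

No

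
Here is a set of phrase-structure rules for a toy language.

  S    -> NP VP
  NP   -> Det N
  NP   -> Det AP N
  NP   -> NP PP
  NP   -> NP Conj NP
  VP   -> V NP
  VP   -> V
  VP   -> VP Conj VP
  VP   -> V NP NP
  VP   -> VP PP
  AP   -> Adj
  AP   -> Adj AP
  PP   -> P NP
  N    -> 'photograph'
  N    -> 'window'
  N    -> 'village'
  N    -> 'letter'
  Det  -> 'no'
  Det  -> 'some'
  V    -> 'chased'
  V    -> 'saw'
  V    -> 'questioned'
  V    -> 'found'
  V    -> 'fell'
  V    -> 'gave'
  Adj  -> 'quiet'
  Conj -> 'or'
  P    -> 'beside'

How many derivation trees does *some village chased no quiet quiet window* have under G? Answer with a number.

1

[S [NP [Det some] [N village]] [VP [V chased] [NP [Det no] [AP [Adj quiet] [AP [Adj quiet]]] [N window]]]]
No rule offers an alternative attachment or grouping for any span, so this is the only derivation.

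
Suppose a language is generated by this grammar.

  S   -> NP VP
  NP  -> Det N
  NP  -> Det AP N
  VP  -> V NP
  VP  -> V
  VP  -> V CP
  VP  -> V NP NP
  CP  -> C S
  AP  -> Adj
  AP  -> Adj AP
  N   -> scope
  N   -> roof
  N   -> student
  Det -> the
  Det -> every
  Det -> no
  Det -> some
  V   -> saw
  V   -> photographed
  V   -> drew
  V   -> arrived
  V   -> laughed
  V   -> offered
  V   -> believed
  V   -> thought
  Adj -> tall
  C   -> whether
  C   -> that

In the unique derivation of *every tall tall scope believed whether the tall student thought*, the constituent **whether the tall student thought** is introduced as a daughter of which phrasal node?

[S [NP [Det every] [AP [Adj tall] [AP [Adj tall]]] [N scope]] [VP [V believed] [CP [C whether] [S [NP [Det the] [AP [Adj tall]] [N student]] [VP [V thought]]]]]]
The span 'whether the tall student thought' is the CP node built by CP → C S.
Its mother is the VP built by VP → V CP.

VP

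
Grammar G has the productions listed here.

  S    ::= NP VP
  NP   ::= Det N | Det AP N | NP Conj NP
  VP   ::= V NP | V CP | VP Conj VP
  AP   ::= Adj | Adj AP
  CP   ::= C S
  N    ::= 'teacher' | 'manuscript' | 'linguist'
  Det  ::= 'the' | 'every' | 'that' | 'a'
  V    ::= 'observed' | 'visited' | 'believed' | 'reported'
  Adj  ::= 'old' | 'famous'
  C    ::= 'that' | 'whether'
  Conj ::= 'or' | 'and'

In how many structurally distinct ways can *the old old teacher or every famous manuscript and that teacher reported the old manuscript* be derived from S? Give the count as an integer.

The two bracketings:
[S [NP [NP [Det the] [AP [Adj old] [AP [Adj old]]] [N teacher]] [Conj or] [NP [NP [Det every] [AP [Adj famous]] [N manuscript]] [Conj and] [NP [Det that] [N teacher]]]] [VP [V reported] [NP [Det the] [AP [Adj old]] [N manuscript]]]]
[S [NP [NP [NP [Det the] [AP [Adj old] [AP [Adj old]]] [N teacher]] [Conj or] [NP [Det every] [AP [Adj famous]] [N manuscript]]] [Conj and] [NP [Det that] [N teacher]]] [VP [V reported] [NP [Det the] [AP [Adj old]] [N manuscript]]]]
The trees differ in how a recursive rule is bracketed over the same span.

2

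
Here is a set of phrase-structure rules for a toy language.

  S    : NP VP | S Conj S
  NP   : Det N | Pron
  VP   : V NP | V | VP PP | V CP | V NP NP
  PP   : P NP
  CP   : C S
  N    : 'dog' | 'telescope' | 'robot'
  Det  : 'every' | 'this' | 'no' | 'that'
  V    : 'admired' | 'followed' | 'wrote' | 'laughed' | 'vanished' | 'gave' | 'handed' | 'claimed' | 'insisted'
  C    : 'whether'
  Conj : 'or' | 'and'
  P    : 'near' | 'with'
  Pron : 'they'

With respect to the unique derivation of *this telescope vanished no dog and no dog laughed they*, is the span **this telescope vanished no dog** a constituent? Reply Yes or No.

Yes

[S [S [NP [Det this] [N telescope]] [VP [V vanished] [NP [Det no] [N dog]]]] [Conj and] [S [NP [Det no] [N dog]] [VP [V laughed] [NP [Pron they]]]]]
The words 'this telescope vanished no dog' are exhaustively dominated by a single S node (built by S → NP VP), so they form a constituent.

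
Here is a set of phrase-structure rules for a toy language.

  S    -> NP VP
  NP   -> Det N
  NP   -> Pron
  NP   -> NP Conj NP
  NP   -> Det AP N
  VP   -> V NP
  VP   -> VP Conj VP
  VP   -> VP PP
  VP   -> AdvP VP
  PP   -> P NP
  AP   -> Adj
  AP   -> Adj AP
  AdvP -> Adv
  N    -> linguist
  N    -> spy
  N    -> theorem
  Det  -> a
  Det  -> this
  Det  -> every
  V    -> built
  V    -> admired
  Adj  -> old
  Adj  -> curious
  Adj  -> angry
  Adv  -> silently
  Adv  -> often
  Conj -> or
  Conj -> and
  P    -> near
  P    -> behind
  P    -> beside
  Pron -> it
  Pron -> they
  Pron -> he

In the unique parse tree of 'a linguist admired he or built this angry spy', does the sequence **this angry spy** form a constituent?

[S [NP [Det a] [N linguist]] [VP [VP [V admired] [NP [Pron he]]] [Conj or] [VP [V built] [NP [Det this] [AP [Adj angry]] [N spy]]]]]
The words 'this angry spy' are exhaustively dominated by a single NP node (built by NP → Det AP N), so they form a constituent.

Yes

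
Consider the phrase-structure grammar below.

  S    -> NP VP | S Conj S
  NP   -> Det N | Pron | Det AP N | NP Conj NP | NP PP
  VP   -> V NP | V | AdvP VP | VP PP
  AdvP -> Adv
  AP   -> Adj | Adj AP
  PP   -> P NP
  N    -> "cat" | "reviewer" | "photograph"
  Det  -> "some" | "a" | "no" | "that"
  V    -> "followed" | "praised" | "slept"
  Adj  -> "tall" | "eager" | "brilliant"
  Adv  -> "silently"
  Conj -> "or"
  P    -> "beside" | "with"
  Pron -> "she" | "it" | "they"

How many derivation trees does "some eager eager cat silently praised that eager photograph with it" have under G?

Two of the 3 distinct bracketings:
[S [NP [Det some] [AP [Adj eager] [AP [Adj eager]]] [N cat]] [VP [AdvP [Adv silently]] [VP [V praised] [NP [NP [Det that] [AP [Adj eager]] [N photograph]] [PP [P with] [NP [Pron it]]]]]]]
[S [NP [Det some] [AP [Adj eager] [AP [Adj eager]]] [N cat]] [VP [AdvP [Adv silently]] [VP [VP [V praised] [NP [Det that] [AP [Adj eager]] [N photograph]]] [PP [P with] [NP [Pron it]]]]]]
The difference turns on whether NP → NP PP is used at the relevant span, versus an alternative expansion of NP.

3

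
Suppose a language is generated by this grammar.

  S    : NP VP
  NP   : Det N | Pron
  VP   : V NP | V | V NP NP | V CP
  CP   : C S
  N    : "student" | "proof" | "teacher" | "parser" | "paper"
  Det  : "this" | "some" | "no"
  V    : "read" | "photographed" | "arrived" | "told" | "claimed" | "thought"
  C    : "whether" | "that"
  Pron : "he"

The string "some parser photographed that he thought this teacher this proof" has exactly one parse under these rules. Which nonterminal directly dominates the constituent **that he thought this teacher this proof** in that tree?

VP

S
  NP
    Det: some
    N: parser
  VP
    V: photographed
    CP
      C: that
      S
        NP
          Pron: he
        VP
          V: thought
          NP
            Det: this
            N: teacher
          NP
            Det: this
            N: proof
The span 'that he thought this teacher this proof' is the CP node built by CP → C S.
Its mother is the VP built by VP → V CP.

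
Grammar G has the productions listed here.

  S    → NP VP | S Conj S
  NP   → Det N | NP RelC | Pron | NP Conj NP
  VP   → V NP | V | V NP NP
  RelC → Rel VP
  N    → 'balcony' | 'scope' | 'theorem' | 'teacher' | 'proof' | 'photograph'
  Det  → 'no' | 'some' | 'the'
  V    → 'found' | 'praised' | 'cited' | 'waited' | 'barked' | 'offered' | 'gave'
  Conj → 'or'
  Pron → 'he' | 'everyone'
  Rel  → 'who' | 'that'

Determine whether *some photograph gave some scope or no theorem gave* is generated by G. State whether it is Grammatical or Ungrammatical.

Grammatical

[S [S [NP [Det some] [N photograph]] [VP [V gave] [NP [Det some] [N scope]]]] [Conj or] [S [NP [Det no] [N theorem]] [VP [V gave]]]]
The bracketing above is licensed at every node by one of the given productions, with S at the root.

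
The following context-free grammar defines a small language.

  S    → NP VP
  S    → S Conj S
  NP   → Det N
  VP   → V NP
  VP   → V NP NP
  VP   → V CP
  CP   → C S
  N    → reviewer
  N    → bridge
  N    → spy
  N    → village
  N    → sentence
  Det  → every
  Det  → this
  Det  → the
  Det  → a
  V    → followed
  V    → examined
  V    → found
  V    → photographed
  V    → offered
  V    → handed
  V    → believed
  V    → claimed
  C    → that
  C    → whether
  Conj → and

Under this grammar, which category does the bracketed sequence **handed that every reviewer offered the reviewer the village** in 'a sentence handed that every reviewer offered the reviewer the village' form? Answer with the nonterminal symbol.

VP

[S [NP [Det a] [N sentence]] [VP [V handed] [CP [C that] [S [NP [Det every] [N reviewer]] [VP [V offered] [NP [Det the] [N reviewer]] [NP [Det the] [N village]]]]]]]
The span 'handed that every reviewer offered the reviewer the village' is the VP node built by VP → V CP.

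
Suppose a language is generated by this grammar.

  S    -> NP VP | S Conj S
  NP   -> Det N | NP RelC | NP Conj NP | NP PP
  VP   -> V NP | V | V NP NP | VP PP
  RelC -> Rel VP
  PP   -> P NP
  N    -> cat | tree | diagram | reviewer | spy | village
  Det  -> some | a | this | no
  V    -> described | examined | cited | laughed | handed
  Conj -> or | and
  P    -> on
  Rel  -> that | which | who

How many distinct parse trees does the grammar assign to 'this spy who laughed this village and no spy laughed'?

2

The two bracketings:
[S [NP [NP [Det this] [N spy]] [RelC [Rel who] [VP [V laughed] [NP [NP [Det this] [N village]] [Conj and] [NP [Det no] [N spy]]]]]] [VP [V laughed]]]
[S [NP [NP [NP [Det this] [N spy]] [RelC [Rel who] [VP [V laughed] [NP [Det this] [N village]]]]] [Conj and] [NP [Det no] [N spy]]] [VP [V laughed]]]
The trees differ in how a recursive rule is bracketed over the same span.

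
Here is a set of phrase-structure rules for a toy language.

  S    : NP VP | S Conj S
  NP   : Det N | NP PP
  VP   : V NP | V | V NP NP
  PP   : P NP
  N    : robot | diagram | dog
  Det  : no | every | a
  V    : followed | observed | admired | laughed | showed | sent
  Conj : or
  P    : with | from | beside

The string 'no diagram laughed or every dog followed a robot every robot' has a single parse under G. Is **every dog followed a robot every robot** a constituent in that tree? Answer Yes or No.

Yes

[S [S [NP [Det no] [N diagram]] [VP [V laughed]]] [Conj or] [S [NP [Det every] [N dog]] [VP [V followed] [NP [Det a] [N robot]] [NP [Det every] [N robot]]]]]
The words 'every dog followed a robot every robot' are exhaustively dominated by a single S node (built by S → NP VP), so they form a constituent.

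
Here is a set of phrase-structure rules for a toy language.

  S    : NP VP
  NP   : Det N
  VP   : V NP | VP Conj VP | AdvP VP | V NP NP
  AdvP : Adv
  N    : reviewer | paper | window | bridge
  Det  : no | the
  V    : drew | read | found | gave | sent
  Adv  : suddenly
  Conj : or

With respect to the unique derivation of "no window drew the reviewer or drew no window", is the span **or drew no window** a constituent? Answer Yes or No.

[S [NP [Det no] [N window]] [VP [VP [V drew] [NP [Det the] [N reviewer]]] [Conj or] [VP [V drew] [NP [Det no] [N window]]]]]
The smallest constituent containing 'or drew no window' is the VP spanning 'drew the reviewer or drew no window'; no single node in the tree dominates exactly the given words.

No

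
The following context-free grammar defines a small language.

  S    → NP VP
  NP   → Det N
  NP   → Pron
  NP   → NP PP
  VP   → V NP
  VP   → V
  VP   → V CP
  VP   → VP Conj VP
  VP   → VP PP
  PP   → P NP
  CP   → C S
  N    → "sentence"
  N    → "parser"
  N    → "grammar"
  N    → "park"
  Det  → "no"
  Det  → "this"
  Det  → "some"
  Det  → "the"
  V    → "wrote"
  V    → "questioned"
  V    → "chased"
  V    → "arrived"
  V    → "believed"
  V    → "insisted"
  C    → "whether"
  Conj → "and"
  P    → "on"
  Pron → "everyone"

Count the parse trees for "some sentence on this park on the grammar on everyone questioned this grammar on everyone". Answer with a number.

Two of the 10 distinct bracketings:
[S [NP [NP [Det some] [N sentence]] [PP [P on] [NP [NP [Det this] [N park]] [PP [P on] [NP [NP [Det the] [N grammar]] [PP [P on] [NP [Pron everyone]]]]]]]] [VP [V questioned] [NP [NP [Det this] [N grammar]] [PP [P on] [NP [Pron everyone]]]]]]
[S [NP [NP [Det some] [N sentence]] [PP [P on] [NP [NP [Det this] [N park]] [PP [P on] [NP [NP [Det the] [N grammar]] [PP [P on] [NP [Pron everyone]]]]]]]] [VP [VP [V questioned] [NP [Det this] [N grammar]]] [PP [P on] [NP [Pron everyone]]]]]
The difference turns on whether VP → VP PP is used at the relevant span, versus an alternative expansion of VP.

10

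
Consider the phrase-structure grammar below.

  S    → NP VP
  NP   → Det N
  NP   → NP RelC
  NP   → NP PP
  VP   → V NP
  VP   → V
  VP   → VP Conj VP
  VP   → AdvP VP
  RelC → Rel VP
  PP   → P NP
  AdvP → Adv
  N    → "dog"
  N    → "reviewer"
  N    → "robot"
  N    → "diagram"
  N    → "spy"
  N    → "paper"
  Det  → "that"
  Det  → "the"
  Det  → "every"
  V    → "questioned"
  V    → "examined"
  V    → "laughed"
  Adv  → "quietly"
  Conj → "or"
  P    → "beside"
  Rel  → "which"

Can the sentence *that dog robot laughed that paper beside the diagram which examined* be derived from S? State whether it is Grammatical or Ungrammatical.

Ungrammatical

An N word can never sit immediately before an N word in any string this grammar generates, so the substring 'dog robot' rules out a derivation.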